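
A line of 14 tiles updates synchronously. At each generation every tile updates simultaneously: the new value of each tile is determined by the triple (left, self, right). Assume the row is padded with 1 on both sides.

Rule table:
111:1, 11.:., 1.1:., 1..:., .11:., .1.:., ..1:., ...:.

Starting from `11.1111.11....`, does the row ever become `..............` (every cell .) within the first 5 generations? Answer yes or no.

1...11........
..............
all cells are . at generation 2

yes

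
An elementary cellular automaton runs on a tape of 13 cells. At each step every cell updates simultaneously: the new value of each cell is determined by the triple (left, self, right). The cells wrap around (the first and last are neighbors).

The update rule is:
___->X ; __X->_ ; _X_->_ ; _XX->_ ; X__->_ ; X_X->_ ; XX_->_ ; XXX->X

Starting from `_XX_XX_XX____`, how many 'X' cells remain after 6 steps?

__________XXX
_XXXXXXXX__X_
__XXXXXX_____
X__XXXX__XXXX
____XX____XXX
_XX____XX__X_
count of X: 5

5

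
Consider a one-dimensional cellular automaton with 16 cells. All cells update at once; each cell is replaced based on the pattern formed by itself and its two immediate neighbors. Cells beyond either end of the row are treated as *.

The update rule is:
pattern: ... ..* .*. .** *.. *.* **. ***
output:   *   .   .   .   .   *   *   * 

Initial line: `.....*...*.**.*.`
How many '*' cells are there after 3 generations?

10

generation 1: .***...*..*.**.*
generation 2: *.**.*.....*.**.
generation 3: **.**..***..*.**
count of *: 10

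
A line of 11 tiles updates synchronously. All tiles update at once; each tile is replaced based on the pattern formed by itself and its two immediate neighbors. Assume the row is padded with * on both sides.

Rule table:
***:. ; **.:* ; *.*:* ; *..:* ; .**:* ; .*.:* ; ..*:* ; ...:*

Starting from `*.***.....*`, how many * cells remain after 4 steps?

***.*******
..***......
***.*******  (repeats step 1; period 2)
step 4: ..***......
count of *: 3

3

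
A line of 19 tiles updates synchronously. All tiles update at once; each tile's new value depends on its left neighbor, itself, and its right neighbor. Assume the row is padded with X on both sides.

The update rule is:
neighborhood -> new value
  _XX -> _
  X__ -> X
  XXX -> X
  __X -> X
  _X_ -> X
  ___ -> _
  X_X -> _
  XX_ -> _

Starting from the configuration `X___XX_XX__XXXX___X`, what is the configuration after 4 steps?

_XX_XX__X_X__X___X_

_X_X_____XX_XX_X_X_
_X_XX___X______X_X_
_X___X_XXX____XX_X_
_XX_XX__X_X__X___X_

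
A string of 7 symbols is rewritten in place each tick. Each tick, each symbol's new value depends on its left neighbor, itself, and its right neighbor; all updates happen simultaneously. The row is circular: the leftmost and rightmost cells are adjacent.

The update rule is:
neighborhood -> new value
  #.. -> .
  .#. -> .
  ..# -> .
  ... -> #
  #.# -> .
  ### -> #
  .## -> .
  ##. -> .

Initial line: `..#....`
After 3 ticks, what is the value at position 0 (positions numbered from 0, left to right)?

#...###
..#..##
.......
position 0 holds .

.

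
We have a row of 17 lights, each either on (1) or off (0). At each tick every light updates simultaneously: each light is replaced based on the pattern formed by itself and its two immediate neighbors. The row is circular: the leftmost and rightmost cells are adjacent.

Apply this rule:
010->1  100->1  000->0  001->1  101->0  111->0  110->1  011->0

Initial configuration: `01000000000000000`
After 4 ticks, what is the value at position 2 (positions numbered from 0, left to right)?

11100000000000000
00110000000000001
11011000000000011
01001100000000100
position 2 holds 0

0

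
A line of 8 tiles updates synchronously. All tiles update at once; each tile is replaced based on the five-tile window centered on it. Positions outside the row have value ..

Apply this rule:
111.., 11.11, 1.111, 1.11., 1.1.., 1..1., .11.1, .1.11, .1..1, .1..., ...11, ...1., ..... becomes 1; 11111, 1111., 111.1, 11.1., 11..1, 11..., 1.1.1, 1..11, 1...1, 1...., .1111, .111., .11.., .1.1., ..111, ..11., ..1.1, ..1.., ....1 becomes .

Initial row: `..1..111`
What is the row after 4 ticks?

.1.1...1
1..11.1.
.1..1.11
1.11.11.

1.11.11.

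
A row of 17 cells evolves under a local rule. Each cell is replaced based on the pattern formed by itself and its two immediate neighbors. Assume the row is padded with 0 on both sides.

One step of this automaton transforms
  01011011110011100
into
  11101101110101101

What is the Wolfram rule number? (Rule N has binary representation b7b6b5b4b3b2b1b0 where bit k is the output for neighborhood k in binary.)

231

position 7: 111 → 1  (bit 7 = 1)
position 4: 110 → 1  (bit 6 = 1)
position 2: 101 → 1  (bit 5 = 1)
position 10: 100 → 0  (bit 4 = 0)
position 3: 011 → 0  (bit 3 = 0)
position 1: 010 → 1  (bit 2 = 1)
position 0: 001 → 1  (bit 1 = 1)
position 16: 000 → 1  (bit 0 = 1)
bits b7..b0 = 11100111 = 231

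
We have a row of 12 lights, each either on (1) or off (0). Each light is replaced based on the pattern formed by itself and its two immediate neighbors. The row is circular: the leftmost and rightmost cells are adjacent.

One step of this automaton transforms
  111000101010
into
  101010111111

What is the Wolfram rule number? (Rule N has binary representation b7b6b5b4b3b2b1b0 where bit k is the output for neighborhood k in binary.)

position 1: 111 → 0  (bit 7 = 0)
position 2: 110 → 1  (bit 6 = 1)
position 7: 101 → 1  (bit 5 = 1)
position 3: 100 → 0  (bit 4 = 0)
position 0: 011 → 1  (bit 3 = 1)
position 6: 010 → 1  (bit 2 = 1)
position 5: 001 → 0  (bit 1 = 0)
position 4: 000 → 1  (bit 0 = 1)
bits b7..b0 = 01101101 = 109

109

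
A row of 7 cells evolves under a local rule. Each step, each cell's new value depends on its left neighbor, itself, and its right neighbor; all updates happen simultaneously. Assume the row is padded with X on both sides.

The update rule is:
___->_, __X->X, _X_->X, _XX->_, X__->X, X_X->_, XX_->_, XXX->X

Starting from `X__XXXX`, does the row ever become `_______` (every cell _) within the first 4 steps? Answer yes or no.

no

_XX_XXX
_____XX
X___X_X
_X_XX__
step 4 is _X_XX__, still not uniform _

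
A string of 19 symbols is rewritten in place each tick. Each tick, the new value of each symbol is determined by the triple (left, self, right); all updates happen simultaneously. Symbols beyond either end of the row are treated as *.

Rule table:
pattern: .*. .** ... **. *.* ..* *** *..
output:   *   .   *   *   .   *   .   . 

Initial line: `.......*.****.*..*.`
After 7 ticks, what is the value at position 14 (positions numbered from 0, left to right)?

.*******....*.*.**.
.......*.****.*..*.  (repeats tick 0; period 2)
tick 7: .*******....*.*.**.
position 14 holds *

*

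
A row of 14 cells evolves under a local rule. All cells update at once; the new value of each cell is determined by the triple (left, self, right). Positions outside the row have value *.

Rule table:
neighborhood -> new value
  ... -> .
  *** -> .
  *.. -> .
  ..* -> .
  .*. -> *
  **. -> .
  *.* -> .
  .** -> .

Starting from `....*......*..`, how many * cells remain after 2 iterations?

2

iteration 1: ....*......*..  (fixed point — unchanged through iteration 2)
count of *: 2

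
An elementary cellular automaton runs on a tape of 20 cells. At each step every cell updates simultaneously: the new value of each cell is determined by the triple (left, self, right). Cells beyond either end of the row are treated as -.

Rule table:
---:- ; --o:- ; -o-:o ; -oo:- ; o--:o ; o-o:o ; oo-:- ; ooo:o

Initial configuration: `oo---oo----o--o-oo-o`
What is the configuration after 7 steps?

--------o----o---oo-

step 1: --o----o---oo-oo--oo
step 2: --oo---oo----o--o---
step 3: ----o----o---oo-oo--
step 4: ----oo---oo----o--o-
step 5: ------o----o---oo-oo
step 6: ------oo---oo----o--
step 7: --------o----o---oo-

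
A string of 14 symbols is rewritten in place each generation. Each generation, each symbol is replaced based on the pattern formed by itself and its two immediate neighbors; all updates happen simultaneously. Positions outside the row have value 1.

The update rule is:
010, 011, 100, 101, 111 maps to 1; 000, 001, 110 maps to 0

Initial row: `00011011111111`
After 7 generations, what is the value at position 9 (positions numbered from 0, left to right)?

1

10010111111111
01011111111111
11111111111111
11111111111111  (fixed point — unchanged through generation 7)
position 9 holds 1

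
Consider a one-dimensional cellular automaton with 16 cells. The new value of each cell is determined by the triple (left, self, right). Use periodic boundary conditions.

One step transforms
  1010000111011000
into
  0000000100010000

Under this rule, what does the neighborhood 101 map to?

0

At position 1 the neighborhood is 101; the next row has 0 there.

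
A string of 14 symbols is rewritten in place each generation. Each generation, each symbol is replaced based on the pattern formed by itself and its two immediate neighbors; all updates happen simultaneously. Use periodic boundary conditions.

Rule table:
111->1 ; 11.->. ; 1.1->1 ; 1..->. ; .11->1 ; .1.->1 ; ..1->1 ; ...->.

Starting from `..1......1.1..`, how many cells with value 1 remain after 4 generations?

6

.11.....1111..
11.....1111...
1.....1111...1
.....1111...11
count of 1: 6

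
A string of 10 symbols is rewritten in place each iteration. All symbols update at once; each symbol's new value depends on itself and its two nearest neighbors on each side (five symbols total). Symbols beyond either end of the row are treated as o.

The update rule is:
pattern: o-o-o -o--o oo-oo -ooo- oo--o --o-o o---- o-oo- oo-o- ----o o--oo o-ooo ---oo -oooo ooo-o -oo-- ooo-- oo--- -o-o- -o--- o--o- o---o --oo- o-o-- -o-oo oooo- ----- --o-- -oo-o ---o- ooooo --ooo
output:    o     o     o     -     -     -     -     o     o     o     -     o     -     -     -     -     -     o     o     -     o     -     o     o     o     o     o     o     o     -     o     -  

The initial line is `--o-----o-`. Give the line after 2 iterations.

oo---o----

-oo--oo--o
oo---o----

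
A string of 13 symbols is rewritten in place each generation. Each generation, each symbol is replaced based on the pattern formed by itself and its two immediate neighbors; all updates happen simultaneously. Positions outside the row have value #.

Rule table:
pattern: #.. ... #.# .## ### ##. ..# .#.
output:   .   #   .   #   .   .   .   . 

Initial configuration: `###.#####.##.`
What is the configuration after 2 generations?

generation 1: ....#.....#..
generation 2: .##...###....

.##...###....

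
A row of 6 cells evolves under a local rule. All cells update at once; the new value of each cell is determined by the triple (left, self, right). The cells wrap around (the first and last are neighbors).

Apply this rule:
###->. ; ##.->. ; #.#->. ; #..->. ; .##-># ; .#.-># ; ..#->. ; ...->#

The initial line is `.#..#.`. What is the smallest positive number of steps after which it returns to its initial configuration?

.#..#.

1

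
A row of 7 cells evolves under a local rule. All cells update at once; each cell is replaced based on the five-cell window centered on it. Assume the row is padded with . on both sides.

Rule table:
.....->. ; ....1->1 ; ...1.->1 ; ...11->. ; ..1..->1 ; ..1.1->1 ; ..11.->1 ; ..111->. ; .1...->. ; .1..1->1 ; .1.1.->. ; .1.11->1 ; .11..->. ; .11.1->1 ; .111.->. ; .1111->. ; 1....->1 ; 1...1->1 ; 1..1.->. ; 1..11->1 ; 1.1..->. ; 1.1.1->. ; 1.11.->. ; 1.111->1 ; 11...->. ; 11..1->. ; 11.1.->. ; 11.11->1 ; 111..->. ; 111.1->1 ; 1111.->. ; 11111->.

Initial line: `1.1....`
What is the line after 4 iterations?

iteration 1: 1...1..
iteration 2: 1.111.1
iteration 3: 111.1..
iteration 4: ..1...1

..1...1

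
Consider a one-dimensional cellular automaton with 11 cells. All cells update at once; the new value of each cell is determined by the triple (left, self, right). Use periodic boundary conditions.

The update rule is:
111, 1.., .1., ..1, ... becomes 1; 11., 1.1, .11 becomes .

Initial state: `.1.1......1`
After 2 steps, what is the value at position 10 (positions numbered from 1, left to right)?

1

step 1: .1.11111111
step 2: .1..111111.
position 10 holds 1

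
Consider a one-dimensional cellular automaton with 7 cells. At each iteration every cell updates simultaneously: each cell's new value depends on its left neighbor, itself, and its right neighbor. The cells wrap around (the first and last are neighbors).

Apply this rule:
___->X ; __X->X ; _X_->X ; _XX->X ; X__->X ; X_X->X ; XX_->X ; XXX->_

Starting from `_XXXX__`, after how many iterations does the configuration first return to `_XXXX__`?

XX__XXX
_XXXX__

2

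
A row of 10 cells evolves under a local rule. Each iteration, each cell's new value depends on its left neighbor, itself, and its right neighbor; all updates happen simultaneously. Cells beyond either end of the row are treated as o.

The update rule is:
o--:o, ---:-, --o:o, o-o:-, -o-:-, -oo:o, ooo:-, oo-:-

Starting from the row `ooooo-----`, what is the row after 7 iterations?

-----o---o
o---o-o-oo
-o-o----o-
----o--o--
o--o-oo-oo
-oo--o--o-
-o-oo-oo--

-o-oo-oo--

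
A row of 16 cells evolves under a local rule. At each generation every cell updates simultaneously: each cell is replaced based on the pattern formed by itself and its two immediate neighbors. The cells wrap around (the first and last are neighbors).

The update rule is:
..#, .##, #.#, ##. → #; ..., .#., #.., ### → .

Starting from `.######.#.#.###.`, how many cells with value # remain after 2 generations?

11

##....##.#.##.#.
##...####.####.#
count of #: 11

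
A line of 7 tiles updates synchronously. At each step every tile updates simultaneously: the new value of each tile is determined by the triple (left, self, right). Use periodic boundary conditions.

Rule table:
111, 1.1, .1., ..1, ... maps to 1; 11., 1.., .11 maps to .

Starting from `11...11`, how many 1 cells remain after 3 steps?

1..11.1
..1..1.
111.11.
count of 1: 5

5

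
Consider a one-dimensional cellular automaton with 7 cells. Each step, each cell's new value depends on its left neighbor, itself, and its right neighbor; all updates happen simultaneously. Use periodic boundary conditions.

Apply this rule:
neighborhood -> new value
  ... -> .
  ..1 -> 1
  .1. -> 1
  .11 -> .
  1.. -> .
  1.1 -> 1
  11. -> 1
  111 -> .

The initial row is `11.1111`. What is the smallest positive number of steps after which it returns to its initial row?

step 1: .11....
step 2: 1.1....
step 3: 111...1
step 4: ..1..1.
step 5: .11.11.
step 6: 1.11.1.
step 7: 11.1111

7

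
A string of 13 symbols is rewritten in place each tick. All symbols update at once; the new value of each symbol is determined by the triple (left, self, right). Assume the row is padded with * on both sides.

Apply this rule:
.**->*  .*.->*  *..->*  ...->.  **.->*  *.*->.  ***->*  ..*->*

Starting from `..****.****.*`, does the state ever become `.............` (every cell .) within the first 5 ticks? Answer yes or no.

******.****.*
******.****.*  (fixed point — unchanged through tick 5)
tick 5 is ******.****.*, still not uniform .

no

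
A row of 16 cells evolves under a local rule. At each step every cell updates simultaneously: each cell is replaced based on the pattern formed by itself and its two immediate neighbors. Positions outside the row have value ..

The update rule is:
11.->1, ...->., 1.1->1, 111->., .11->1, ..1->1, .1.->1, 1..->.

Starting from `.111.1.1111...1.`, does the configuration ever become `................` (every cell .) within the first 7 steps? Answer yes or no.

11.11111..1..11.
1111...1.11.111.
1..1..1111111.1.
1.11.11.....111.
1111111....11.1.
1.....1...11111.
1....11..11...1.
step 7 is 1....11..11...1., still not uniform .

no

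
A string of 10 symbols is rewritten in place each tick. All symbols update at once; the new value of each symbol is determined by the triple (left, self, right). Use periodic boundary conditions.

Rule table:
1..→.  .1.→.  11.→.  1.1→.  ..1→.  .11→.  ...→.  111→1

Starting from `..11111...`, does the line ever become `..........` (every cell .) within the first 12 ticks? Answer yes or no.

...111....
....1.....
..........
all cells are . at tick 3

yes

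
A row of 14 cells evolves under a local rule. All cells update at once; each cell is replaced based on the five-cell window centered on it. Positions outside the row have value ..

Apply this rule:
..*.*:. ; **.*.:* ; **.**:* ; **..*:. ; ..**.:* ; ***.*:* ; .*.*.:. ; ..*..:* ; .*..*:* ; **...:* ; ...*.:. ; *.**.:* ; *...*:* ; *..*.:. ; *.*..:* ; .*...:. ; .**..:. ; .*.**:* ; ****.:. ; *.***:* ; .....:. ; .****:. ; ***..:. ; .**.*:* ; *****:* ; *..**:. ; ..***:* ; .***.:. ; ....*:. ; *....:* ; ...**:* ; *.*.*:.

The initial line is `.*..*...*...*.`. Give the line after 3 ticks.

*...**......*.

.**.*.*.*.*.*.
****........*.
*...**......*.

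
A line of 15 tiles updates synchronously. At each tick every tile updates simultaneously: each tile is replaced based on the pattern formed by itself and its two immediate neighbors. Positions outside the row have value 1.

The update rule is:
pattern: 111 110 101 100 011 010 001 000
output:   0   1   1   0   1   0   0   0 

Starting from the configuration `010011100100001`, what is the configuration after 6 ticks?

100000000000001

tick 1: 100010100000001
tick 2: 100001000000001
tick 3: 100000000000001
tick 4: 100000000000001  (fixed point — unchanged through tick 6)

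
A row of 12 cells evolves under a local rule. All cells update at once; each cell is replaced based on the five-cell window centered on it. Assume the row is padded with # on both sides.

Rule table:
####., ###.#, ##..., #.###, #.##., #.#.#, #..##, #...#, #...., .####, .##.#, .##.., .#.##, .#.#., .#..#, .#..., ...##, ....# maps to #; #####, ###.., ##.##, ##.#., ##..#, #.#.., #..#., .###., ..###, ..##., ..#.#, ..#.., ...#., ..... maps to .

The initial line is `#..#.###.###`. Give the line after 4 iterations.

....##.#.##.
####.#.####.
..##.######.
.#.#.##..##.

.#.#.##..##.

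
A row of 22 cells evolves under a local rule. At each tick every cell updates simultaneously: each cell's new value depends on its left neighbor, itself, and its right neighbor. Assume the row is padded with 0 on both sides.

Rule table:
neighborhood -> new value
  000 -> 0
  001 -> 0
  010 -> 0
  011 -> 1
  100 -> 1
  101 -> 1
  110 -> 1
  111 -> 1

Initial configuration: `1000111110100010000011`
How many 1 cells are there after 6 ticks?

tick 1: 0100111111010001000011
tick 2: 0010111111101000100011
tick 3: 0001111111110100010011
tick 4: 0001111111111010001011
tick 5: 0001111111111101000111
tick 6: 0001111111111110100111
count of 1: 16

16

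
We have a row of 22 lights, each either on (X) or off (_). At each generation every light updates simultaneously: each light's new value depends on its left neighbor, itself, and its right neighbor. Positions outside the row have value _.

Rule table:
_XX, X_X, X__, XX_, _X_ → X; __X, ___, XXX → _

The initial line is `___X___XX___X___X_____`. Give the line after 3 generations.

___X_XXXXXXXX_XXX_XX__

___XX__XXX__XX__XX____
___XXX_X_XX_XXX_XXX___
___X_XXXXXXXX_XXX_XX__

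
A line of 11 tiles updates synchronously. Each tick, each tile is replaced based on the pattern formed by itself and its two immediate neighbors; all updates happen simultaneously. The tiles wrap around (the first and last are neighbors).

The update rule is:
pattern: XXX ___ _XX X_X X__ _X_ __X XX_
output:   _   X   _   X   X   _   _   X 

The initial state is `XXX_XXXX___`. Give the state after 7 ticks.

_XXX___XX__

__XX___XXX_
X__XXX___XX
XX___XXX___
_XXX___XXX_
___XXX___XX
XX___XXX__X
_XXX___XX__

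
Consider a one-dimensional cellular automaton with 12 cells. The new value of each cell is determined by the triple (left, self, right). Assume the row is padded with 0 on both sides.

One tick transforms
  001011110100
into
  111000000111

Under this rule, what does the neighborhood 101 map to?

At position 3 the neighborhood is 101; the next row has 0 there.

0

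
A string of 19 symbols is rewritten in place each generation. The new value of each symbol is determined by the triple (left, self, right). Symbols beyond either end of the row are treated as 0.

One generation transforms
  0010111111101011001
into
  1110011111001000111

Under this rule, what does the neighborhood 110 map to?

0

At position 10 the neighborhood is 110; the next row has 0 there.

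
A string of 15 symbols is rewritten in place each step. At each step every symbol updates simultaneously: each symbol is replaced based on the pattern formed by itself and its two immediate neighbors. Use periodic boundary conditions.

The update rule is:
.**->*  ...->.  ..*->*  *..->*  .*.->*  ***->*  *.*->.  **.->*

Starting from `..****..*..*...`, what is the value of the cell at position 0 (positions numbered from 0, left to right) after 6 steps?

*

step 1: .************..
step 2: **************.
step 3: **************.  (fixed point — unchanged through step 6)
position 0 holds *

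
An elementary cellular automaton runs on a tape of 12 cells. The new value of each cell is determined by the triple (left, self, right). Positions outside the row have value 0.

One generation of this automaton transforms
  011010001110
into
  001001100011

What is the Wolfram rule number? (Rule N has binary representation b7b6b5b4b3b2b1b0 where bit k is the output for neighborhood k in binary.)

position 9: 111 → 0  (bit 7 = 0)
position 2: 110 → 1  (bit 6 = 1)
position 3: 101 → 0  (bit 5 = 0)
position 5: 100 → 1  (bit 4 = 1)
position 1: 011 → 0  (bit 3 = 0)
position 4: 010 → 0  (bit 2 = 0)
position 0: 001 → 0  (bit 1 = 0)
position 6: 000 → 1  (bit 0 = 1)
bits b7..b0 = 01010001 = 81

81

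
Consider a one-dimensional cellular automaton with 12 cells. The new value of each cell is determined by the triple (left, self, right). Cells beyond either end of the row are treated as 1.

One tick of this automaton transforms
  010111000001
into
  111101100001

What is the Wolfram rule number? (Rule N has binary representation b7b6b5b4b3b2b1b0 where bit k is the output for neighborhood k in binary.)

position 4: 111 → 0  (bit 7 = 0)
position 5: 110 → 1  (bit 6 = 1)
position 0: 101 → 1  (bit 5 = 1)
position 6: 100 → 1  (bit 4 = 1)
position 3: 011 → 1  (bit 3 = 1)
position 1: 010 → 1  (bit 2 = 1)
position 10: 001 → 0  (bit 1 = 0)
position 7: 000 → 0  (bit 0 = 0)
bits b7..b0 = 01111100 = 124

124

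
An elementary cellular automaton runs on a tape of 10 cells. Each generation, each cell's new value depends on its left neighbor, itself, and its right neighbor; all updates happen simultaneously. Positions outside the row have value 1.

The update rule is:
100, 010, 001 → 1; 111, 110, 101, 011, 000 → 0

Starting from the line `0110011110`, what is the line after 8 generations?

generation 1: 0001100000
generation 2: 1010010001
generation 3: 0011111010
generation 4: 1100000010
generation 5: 0010000110
generation 6: 1111001000
generation 7: 0000111101
generation 8: 1001000000

1001000000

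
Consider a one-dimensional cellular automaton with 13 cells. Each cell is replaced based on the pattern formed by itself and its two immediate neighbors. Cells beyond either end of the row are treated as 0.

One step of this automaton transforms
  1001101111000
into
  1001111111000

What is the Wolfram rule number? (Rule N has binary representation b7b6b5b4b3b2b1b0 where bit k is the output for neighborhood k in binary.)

236

position 7: 111 → 1  (bit 7 = 1)
position 4: 110 → 1  (bit 6 = 1)
position 5: 101 → 1  (bit 5 = 1)
position 1: 100 → 0  (bit 4 = 0)
position 3: 011 → 1  (bit 3 = 1)
position 0: 010 → 1  (bit 2 = 1)
position 2: 001 → 0  (bit 1 = 0)
position 11: 000 → 0  (bit 0 = 0)
bits b7..b0 = 11101100 = 236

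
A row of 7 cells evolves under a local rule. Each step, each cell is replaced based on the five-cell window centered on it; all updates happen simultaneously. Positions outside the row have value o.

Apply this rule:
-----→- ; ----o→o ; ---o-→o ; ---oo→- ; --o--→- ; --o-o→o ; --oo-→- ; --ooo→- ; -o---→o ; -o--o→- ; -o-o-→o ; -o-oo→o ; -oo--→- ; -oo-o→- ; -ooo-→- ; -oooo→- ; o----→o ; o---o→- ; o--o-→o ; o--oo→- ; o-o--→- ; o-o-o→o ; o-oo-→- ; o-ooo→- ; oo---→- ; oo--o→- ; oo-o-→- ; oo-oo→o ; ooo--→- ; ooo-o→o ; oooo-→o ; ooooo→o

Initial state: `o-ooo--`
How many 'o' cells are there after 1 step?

2

oo-----
count of o: 2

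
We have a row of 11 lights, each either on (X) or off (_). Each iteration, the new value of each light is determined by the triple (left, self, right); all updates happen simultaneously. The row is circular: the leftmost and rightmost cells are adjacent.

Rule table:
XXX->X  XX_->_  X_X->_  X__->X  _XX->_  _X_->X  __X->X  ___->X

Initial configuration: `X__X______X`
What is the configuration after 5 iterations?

_XXXXXXXXX_
X_XXXXXXX_X
___XXXXX___
XXX_XXX_XXX
XX___X___XX

XX___X___XX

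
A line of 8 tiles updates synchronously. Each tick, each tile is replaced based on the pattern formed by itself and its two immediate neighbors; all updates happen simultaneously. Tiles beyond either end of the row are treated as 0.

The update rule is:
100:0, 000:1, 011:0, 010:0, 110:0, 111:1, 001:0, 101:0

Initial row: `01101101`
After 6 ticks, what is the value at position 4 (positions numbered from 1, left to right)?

00000000
11111111
01111110
00111100
10011001
00000000
position 4 holds 0

0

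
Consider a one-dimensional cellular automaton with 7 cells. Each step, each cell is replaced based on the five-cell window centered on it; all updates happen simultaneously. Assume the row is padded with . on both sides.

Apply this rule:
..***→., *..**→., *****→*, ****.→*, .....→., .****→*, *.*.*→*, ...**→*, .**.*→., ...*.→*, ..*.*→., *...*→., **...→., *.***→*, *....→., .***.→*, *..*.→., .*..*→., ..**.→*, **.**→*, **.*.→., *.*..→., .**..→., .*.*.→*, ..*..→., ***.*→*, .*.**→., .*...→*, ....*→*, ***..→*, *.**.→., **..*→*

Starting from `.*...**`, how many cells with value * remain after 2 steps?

step 1: *.*.**.
step 2: .**....
count of *: 2

2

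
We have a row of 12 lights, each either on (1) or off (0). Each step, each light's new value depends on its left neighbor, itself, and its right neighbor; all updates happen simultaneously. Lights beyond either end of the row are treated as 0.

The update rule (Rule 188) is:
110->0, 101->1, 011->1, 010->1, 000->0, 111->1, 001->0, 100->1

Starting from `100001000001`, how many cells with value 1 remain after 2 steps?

5

110001100001
101001010001
count of 1: 5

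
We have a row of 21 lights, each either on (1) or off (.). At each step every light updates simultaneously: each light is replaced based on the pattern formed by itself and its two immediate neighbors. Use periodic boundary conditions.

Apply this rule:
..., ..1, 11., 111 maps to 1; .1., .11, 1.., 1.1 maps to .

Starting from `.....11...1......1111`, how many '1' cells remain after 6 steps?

11

.1111.1.11..11111.111
..111....1.1.1111..11
.1.11.111.....111.1.1
....1..11.1111.11....
1111..1.1..111..1.111
1111.1....1.11.1...11
count of 1: 11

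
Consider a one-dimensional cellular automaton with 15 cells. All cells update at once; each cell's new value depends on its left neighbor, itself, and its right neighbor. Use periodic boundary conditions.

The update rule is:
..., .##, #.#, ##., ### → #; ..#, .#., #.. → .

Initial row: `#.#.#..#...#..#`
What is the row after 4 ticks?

tick 1: ##.#.....#....#
tick 2: ###..###...##.#
tick 3: ###..###.#.####
tick 4: ###..####.#####

###..####.#####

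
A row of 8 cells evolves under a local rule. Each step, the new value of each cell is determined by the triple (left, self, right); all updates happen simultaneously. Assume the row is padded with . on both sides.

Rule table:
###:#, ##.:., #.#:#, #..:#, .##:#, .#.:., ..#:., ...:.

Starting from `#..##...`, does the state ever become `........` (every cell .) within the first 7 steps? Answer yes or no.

.#.#.#..
..#.#.#.
...#.#.#
....#.#.
.....#.#
......#.
.......#
step 7 is .......#, still not uniform .

no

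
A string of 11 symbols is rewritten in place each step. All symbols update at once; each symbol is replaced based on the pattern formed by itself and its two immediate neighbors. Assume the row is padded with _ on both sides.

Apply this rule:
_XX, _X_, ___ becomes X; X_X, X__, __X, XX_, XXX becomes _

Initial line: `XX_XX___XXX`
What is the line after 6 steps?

X__X__X_X_X

X__X__X_X__
X__X__X_X_X
X__X__X_X_X  (fixed point — unchanged through step 6)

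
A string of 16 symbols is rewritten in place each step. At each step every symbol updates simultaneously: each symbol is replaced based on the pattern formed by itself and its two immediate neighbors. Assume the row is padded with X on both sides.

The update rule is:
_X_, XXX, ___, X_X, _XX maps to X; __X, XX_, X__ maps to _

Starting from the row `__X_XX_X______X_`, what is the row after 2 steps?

__XX_XX_XXXX_XXX

step 1: __XXX_XX_XXXX_XX
step 2: __XX_XX_XXXX_XXX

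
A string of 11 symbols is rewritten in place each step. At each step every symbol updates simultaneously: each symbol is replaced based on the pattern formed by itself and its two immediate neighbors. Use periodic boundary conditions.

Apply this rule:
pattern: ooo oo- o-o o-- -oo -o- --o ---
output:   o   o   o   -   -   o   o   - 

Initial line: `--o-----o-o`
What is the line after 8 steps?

oo-oooooo-o

step 1: -oo----oooo
step 2: o-o---o-ooo
step 3: ooo--ooo-oo
step 4: ooo-o-ooo-o
step 5: oooooo-ooo-
step 6: -oooooo-ooo
step 7: o-oooooo-oo
step 8: oo-oooooo-o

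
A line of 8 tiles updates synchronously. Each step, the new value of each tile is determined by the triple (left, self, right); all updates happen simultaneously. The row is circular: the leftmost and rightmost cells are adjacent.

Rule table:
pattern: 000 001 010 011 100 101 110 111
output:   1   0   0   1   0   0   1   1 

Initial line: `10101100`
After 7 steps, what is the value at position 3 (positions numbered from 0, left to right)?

step 1: 00001100
step 2: 11101101
step 3: 11101101  (fixed point — unchanged through step 7)
position 3 holds 0

0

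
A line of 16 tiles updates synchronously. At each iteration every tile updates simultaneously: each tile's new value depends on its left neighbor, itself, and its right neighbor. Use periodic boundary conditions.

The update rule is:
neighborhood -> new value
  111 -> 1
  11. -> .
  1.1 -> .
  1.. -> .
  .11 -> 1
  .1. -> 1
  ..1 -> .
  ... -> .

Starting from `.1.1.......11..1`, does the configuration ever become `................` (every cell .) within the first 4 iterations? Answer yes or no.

iteration 1: .1.1.......1...1
iteration 2: .1.1.......1...1  (fixed point — unchanged through iteration 4)
iteration 4 is .1.1.......1...1, still not uniform .

no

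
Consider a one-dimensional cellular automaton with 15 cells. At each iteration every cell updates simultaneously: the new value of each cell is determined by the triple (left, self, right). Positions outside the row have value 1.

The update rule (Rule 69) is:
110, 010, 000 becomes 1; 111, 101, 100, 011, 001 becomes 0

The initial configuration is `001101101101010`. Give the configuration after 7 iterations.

010100100101010

000100100101010
010100100101010
010100100101010  (fixed point — unchanged through iteration 7)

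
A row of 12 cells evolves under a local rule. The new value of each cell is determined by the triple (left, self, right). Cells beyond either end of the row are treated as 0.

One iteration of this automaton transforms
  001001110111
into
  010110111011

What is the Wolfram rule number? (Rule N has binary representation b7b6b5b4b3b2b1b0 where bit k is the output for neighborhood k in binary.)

position 6: 111 → 1  (bit 7 = 1)
position 7: 110 → 1  (bit 6 = 1)
position 8: 101 → 1  (bit 5 = 1)
position 3: 100 → 1  (bit 4 = 1)
position 5: 011 → 0  (bit 3 = 0)
position 2: 010 → 0  (bit 2 = 0)
position 1: 001 → 1  (bit 1 = 1)
position 0: 000 → 0  (bit 0 = 0)
bits b7..b0 = 11110010 = 242

242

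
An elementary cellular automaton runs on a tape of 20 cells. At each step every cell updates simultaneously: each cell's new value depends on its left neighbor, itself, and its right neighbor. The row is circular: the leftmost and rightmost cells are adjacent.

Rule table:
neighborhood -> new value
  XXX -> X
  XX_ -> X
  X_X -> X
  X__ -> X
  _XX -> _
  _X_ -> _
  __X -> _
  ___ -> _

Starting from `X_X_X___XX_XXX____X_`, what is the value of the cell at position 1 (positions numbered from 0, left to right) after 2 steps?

_

_X_X_X___XX_XXX____X
X_X_X_X___XX_XXX____
position 1 holds _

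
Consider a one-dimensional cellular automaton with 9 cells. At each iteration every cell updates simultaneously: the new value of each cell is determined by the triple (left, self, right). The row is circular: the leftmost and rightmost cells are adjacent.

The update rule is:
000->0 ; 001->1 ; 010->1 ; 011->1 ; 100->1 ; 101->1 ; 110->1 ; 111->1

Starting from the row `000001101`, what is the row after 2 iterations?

iteration 1: 100011111
iteration 2: 110111111

110111111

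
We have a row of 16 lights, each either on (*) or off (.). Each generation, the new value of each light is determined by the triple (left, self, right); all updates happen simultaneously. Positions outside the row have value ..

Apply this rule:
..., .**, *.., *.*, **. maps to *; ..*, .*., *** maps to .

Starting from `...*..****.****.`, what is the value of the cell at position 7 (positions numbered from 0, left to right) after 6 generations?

**..*.*..***..**
***..*.*.*.**.**
*.**..*.*.******
.****..*.**....*
.*..**..******..
..*.***.*....***
position 7 holds .

.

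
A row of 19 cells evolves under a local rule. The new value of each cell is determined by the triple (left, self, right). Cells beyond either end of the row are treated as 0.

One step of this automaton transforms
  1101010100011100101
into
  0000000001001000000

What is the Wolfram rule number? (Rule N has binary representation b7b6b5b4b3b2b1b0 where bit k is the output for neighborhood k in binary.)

129

position 12: 111 → 1  (bit 7 = 1)
position 1: 110 → 0  (bit 6 = 0)
position 2: 101 → 0  (bit 5 = 0)
position 8: 100 → 0  (bit 4 = 0)
position 0: 011 → 0  (bit 3 = 0)
position 3: 010 → 0  (bit 2 = 0)
position 10: 001 → 0  (bit 1 = 0)
position 9: 000 → 1  (bit 0 = 1)
bits b7..b0 = 10000001 = 129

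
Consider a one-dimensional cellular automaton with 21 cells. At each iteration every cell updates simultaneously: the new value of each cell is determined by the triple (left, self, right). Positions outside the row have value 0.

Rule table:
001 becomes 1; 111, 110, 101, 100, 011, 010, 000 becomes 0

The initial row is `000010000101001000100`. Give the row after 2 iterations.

000100001000010001000
001000010000100010000

001000010000100010000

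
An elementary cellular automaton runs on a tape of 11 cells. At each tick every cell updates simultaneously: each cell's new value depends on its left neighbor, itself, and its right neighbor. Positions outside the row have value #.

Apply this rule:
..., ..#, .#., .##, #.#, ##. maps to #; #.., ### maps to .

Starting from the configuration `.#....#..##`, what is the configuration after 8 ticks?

tick 1: ##.####.##.
tick 2: .###..#####
tick 3: ##.#.##....
tick 4: .######.###
tick 5: ##....###..
tick 6: .#.####.#.#
tick 7: ####..#####
tick 8: ...#.##....

...#.##....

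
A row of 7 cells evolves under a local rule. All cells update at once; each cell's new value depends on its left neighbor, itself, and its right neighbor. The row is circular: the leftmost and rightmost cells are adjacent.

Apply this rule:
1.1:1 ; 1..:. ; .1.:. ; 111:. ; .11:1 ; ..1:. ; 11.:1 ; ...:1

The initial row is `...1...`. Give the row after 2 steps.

.1.1.1.

11...11
.1.1.1.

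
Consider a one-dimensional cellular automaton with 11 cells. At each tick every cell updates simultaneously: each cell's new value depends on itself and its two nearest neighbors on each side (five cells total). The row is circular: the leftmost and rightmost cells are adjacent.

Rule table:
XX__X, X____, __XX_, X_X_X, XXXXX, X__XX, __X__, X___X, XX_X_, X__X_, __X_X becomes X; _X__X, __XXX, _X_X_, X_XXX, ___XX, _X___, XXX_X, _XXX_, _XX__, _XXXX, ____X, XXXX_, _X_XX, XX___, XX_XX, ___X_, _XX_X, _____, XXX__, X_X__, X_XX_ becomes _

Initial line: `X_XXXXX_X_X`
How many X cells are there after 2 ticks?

____X__XX__
____X_XX__X
count of X: 4

4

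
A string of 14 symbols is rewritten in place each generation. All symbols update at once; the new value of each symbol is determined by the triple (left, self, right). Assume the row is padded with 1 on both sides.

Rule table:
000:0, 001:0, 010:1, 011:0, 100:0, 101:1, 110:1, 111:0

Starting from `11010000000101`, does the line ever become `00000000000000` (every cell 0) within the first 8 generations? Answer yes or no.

generation 1: 01110000000110
generation 2: 10010000000011
generation 3: 10010000000000
generation 4: 10010000000000  (fixed point — unchanged through generation 8)
generation 8 is 10010000000000, still not uniform 0

no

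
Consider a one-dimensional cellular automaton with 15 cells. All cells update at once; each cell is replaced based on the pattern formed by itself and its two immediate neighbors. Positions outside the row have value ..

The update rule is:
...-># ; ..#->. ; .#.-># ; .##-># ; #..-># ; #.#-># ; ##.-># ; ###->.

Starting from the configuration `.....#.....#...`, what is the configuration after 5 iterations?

#....###......#

####.#####.####
#..###...###..#
##.#.###.#.##.#
######.########
#....###......#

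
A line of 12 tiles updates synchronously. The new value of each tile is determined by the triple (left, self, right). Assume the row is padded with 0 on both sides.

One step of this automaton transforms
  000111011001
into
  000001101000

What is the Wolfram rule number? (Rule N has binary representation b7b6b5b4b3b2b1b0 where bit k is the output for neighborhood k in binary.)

96

position 4: 111 → 0  (bit 7 = 0)
position 5: 110 → 1  (bit 6 = 1)
position 6: 101 → 1  (bit 5 = 1)
position 9: 100 → 0  (bit 4 = 0)
position 3: 011 → 0  (bit 3 = 0)
position 11: 010 → 0  (bit 2 = 0)
position 2: 001 → 0  (bit 1 = 0)
position 0: 000 → 0  (bit 0 = 0)
bits b7..b0 = 01100000 = 96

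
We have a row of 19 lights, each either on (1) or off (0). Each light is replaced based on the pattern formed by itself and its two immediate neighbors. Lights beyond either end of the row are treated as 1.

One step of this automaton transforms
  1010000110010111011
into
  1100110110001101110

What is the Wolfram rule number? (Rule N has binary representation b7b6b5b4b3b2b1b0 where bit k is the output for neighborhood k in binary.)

105

position 14: 111 → 0  (bit 7 = 0)
position 0: 110 → 1  (bit 6 = 1)
position 1: 101 → 1  (bit 5 = 1)
position 3: 100 → 0  (bit 4 = 0)
position 7: 011 → 1  (bit 3 = 1)
position 2: 010 → 0  (bit 2 = 0)
position 6: 001 → 0  (bit 1 = 0)
position 4: 000 → 1  (bit 0 = 1)
bits b7..b0 = 01101001 = 105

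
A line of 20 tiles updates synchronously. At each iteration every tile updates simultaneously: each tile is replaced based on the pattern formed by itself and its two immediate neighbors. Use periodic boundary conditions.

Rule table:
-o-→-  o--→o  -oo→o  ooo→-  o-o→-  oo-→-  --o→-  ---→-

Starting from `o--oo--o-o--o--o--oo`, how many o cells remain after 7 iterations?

-o-o-o----o--o--o-o-
------o----o--o----o
o------o----o--o----
-o------o----o--o---
--o------o----o--o--
---o------o----o--o-
----o------o----o--o
count of o: 4

4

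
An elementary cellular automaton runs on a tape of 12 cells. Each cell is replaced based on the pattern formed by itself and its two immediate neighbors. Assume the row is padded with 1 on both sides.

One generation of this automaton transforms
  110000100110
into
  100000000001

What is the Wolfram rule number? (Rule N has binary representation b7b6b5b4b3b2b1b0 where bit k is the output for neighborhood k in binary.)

160

position 0: 111 → 1  (bit 7 = 1)
position 1: 110 → 0  (bit 6 = 0)
position 11: 101 → 1  (bit 5 = 1)
position 2: 100 → 0  (bit 4 = 0)
position 9: 011 → 0  (bit 3 = 0)
position 6: 010 → 0  (bit 2 = 0)
position 5: 001 → 0  (bit 1 = 0)
position 3: 000 → 0  (bit 0 = 0)
bits b7..b0 = 10100000 = 160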